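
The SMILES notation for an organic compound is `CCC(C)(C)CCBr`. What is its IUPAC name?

The longest carbon chain is 5 atoms: the parent is pentane.
The numbering direction is chosen so that the substituent locant set {1,3,3} is lower than {3,3,5} at the first point of difference.
With this numbering: a bromo group at C-1; two methyl groups at C-3.
Substituent prefixes are cited in alphabetical order (multiplying prefixes like di-/tri- are ignored for ordering).
Putting it together: 1-bromo-3,3-dimethylpentane.

1-bromo-3,3-dimethylpentane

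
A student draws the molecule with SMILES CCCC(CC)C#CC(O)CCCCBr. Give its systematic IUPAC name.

The longest chain bearing the –OH group and the multiple bond is 11 carbons long (undecane).
The highest-priority functional group is an alcohol (–OH), so the name ends in -ol.
The chain contains a C≡C triple bond, so the unsaturation ending is -yne.
Number the chain so that numbering from this end puts the hydroxyl group at C-5 rather than C-7.
This places the hydroxyl at C-5; the triple bond between C-6 and C-7; a bromo group at C-1; an ethyl group at C-8.
The substituents are ordered alphabetically, ignoring any di-/tri- multipliers.
Assembling the pieces gives 1-bromo-8-ethylundec-6-yn-5-ol.

1-bromo-8-ethylundec-6-yn-5-ol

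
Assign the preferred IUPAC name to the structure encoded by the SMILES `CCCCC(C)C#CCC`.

5-methylnon-3-yne

Counting along the main chain through the multiple bond gives 9 carbons: the parent is nonane.
A C≡C triple bond in the chain gives the infix -yne-.
Number the chain so that numbering from this end puts the triple bond at C-3 rather than C-6.
With this numbering: the triple bond between C-3 and C-4; a methyl group at C-5.
The name is 5-methylnon-3-yne.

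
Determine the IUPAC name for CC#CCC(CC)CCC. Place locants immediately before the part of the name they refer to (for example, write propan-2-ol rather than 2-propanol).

5-ethyloct-2-yne

The longest carbon chain that includes the multiple bond has 8 carbons, so the parent hydride is octane.
A C≡C triple bond in the chain gives the infix -yne-.
The numbering direction is chosen so that numbering from this end puts the triple bond at C-2 rather than C-6.
With this numbering: the triple bond between C-2 and C-3; an ethyl group at C-5.
Putting it together: 5-ethyloct-2-yne.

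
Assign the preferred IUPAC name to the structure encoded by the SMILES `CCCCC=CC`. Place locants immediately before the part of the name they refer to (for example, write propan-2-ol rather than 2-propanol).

hept-2-ene

The longest chain bearing the multiple bond is 7 carbons long (heptane).
The chain contains a C=C double bond, so the unsaturation ending is -ene.
The numbering direction is chosen so that numbering from this end puts the double bond at C-2 rather than C-5.
With this numbering: the double bond between C-2 and C-3.
Putting it together: hept-2-ene.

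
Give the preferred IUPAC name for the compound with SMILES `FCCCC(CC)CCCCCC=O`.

The longest carbon chain that includes the –CHO group has 10 carbons, so the parent hydride is decane.
The principal characteristic group is an aldehyde (terminal –CHO), named with the suffix -al.
Choose the numbering such that the aldehyde carbon is C-1 by definition.
This places an ethyl group at C-7; a fluoro group at C-10.
Substituent prefixes are cited in alphabetical order (multiplying prefixes like di-/tri- are ignored for ordering).
Assembling the pieces gives 7-ethyl-10-fluorodecanal.

7-ethyl-10-fluorodecanal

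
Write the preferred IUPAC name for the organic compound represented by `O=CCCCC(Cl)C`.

5-chlorohexanal

The longest carbon chain that includes the –CHO group has 6 carbons, so the parent hydride is hexane.
The highest-priority functional group is an aldehyde (terminal –CHO), so the name ends in -al.
Number the chain so that the aldehyde carbon is C-1 by definition.
That gives a chloro group at C-5.
Putting it together: 5-chlorohexanal.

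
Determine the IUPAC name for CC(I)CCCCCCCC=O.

The longest chain bearing the –CHO group is 10 carbons long (decane).
The highest-priority functional group is an aldehyde (terminal –CHO), so the name ends in -al.
The numbering direction is chosen so that the aldehyde carbon is C-1 by definition.
With this numbering: an iodo group at C-9.
Assembling the pieces gives 9-iododecanal.

9-iododecanal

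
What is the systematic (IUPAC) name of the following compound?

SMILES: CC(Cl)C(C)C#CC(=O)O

5-chloro-4-methylhex-2-ynoic acid

The longest carbon chain that includes the –COOH group and the multiple bond has 6 carbons, so the parent hydride is hexane.
The highest-priority functional group is a carboxylic acid (terminal –COOH), so the name ends in -oic acid.
There is one C≡C triple bond, indicated by the ending -yne.
Choose the numbering such that the carboxylic acid carbon is C-1 by definition.
This places the triple bond between C-2 and C-3; a chloro group at C-5; a methyl group at C-4.
The substituents are ordered alphabetically, ignoring any di-/tri- multipliers.
The name is 5-chloro-4-methylhex-2-ynoic acid.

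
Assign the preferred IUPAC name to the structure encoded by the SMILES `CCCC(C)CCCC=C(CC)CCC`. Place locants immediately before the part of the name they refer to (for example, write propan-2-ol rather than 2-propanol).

4-ethyl-9-methyldodec-4-ene

The longest carbon chain that includes the multiple bond has 12 carbons, so the parent hydride is dodecane.
A C=C double bond in the chain gives the infix -ene-.
Number the chain so that numbering from this end puts the double bond at C-4 rather than C-8.
That gives the double bond between C-4 and C-5; an ethyl group at C-4; a methyl group at C-9.
Substituent prefixes are cited in alphabetical order (multiplying prefixes like di-/tri- are ignored for ordering).
The name is 4-ethyl-9-methyldodec-4-ene.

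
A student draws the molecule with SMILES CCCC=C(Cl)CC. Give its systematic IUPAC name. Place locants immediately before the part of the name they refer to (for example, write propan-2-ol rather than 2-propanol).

3-chlorohept-3-ene

Counting along the main chain through the multiple bond gives 7 carbons: the parent is heptane.
The chain contains a C=C double bond, so the unsaturation ending is -ene.
Choose the numbering such that numbering from this end puts the double bond at C-3 rather than C-4.
This places the double bond between C-3 and C-4; a chloro group at C-3.
The name is 3-chlorohept-3-ene.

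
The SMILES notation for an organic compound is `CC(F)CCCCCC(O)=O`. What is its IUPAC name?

7-fluorooctanoic acid

Counting along the main chain through the –COOH group gives 8 carbons: the parent is octane.
A carboxylic acid (terminal –COOH) is the principal characteristic group, giving the suffix -oic acid.
Choose the numbering such that the carboxylic acid carbon is C-1 by definition.
This places a fluoro group at C-7.
The name is 7-fluorooctanoic acid.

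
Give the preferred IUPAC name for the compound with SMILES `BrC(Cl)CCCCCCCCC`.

1-bromo-1-chlorodecane

The parent chain contains 10 carbons (decane).
Number the chain so that the substituent locant set {1,1} is lower than {10,10} at the first point of difference.
This places a bromo group at C-1; a chloro group at C-1.
The substituents are ordered alphabetically, ignoring any di-/tri- multipliers.
Assembling the pieces gives 1-bromo-1-chlorodecane.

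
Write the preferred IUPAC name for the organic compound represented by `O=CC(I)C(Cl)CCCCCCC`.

The longest carbon chain that includes the –CHO group has 10 carbons, so the parent hydride is decane.
An aldehyde (terminal –CHO) is the principal characteristic group, giving the suffix -al.
Choose the numbering such that the aldehyde carbon is C-1 by definition.
That gives a chloro group at C-3; an iodo group at C-2.
The substituents are ordered alphabetically, ignoring any di-/tri- multipliers.
Putting it together: 3-chloro-2-iododecanal.

3-chloro-2-iododecanal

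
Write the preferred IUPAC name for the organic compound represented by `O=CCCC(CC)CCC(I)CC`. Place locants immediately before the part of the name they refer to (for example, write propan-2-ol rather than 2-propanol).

The longest carbon chain that includes the –CHO group has 9 carbons, so the parent hydride is nonane.
The principal characteristic group is an aldehyde (terminal –CHO), named with the suffix -al.
The numbering direction is chosen so that the aldehyde carbon is C-1 by definition.
That gives an ethyl group at C-4; an iodo group at C-7.
Prefixes are listed alphabetically: ethyl, iodo.
Putting it together: 4-ethyl-7-iodononanal.

4-ethyl-7-iodononanal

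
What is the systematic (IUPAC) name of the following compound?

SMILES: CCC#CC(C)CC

The longest carbon chain that includes the multiple bond has 7 carbons, so the parent hydride is heptane.
The chain contains a C≡C triple bond, so the unsaturation ending is -yne.
Choose the numbering such that numbering from this end puts the triple bond at C-3 rather than C-4.
That gives the triple bond between C-3 and C-4; a methyl group at C-5.
The name is 5-methylhept-3-yne.

5-methylhept-3-yne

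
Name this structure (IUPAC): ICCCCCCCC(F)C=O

Counting along the main chain through the –CHO group gives 9 carbons: the parent is nonane.
The highest-priority functional group is an aldehyde (terminal –CHO), so the name ends in -al.
Choose the numbering such that the aldehyde carbon is C-1 by definition.
That gives a fluoro group at C-2; an iodo group at C-9.
The substituents are ordered alphabetically, ignoring any di-/tri- multipliers.
Assembling the pieces gives 2-fluoro-9-iodononanal.

2-fluoro-9-iodononanal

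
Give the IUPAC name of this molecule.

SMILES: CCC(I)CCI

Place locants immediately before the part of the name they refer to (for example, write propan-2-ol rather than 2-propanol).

The longest carbon chain is 5 atoms: the parent is pentane.
Choose the numbering such that the substituent locant set {1,3} is lower than {3,5} at the first point of difference.
With this numbering: iodo groups at C-1 and C-3.
Assembling the pieces gives 1,3-diiodopentane.

1,3-diiodopentane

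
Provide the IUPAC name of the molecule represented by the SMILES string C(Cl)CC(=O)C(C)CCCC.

1-chloro-4-methyloctan-3-one

Counting along the main chain through the carbonyl gives 8 carbons: the parent is octane.
A ketone (C=O on an internal carbon) is the principal characteristic group, giving the suffix -one.
The numbering direction is chosen so that numbering from this end puts the carbonyl group at C-3 rather than C-6.
That gives the carbonyl at C-3; a chloro group at C-1; a methyl group at C-4.
The substituents are ordered alphabetically, ignoring any di-/tri- multipliers.
Assembling the pieces gives 1-chloro-4-methyloctan-3-one.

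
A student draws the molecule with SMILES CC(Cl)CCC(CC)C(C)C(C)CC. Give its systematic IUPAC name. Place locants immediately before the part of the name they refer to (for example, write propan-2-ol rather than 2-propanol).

2-chloro-5-ethyl-6,7-dimethylnonane

The parent chain contains 9 carbons (nonane).
Choose the numbering such that the substituent locant set {2,5,6,7} is lower than {3,4,5,8} at the first point of difference.
That gives a chloro group at C-2; an ethyl group at C-5; methyl groups at C-6 and C-7.
The substituents are ordered alphabetically, ignoring any di-/tri- multipliers.
The name is 2-chloro-5-ethyl-6,7-dimethylnonane.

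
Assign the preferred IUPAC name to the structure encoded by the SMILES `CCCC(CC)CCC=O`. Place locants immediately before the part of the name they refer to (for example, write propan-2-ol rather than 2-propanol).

The longest chain bearing the –CHO group is 7 carbons long (heptane).
The highest-priority functional group is an aldehyde (terminal –CHO), so the name ends in -al.
Choose the numbering such that the aldehyde carbon is C-1 by definition.
That gives an ethyl group at C-4.
Putting it together: 4-ethylheptanal.

4-ethylheptanal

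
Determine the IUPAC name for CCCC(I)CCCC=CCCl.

1-chloro-7-iododec-2-ene

The longest carbon chain that includes the multiple bond has 10 carbons, so the parent hydride is decane.
The chain contains a C=C double bond, so the unsaturation ending is -ene.
The numbering direction is chosen so that numbering from this end puts the double bond at C-2 rather than C-8.
With this numbering: the double bond between C-2 and C-3; a chloro group at C-1; an iodo group at C-7.
Substituent prefixes are cited in alphabetical order (multiplying prefixes like di-/tri- are ignored for ordering).
Assembling the pieces gives 1-chloro-7-iododec-2-ene.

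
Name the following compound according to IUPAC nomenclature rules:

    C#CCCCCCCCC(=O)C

undec-10-yn-2-one

Counting along the main chain through the carbonyl and the multiple bond gives 11 carbons: the parent is undecane.
A ketone (C=O on an internal carbon) is the principal characteristic group, giving the suffix -one.
A C≡C triple bond in the chain gives the infix -yne-.
The numbering direction is chosen so that numbering from this end puts the carbonyl group at C-2 rather than C-10.
That gives the carbonyl at C-2; the triple bond between C-10 and C-11.
Assembling the pieces gives undec-10-yn-2-one.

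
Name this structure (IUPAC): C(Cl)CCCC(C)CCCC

1-chloro-5-methylnonane

The parent chain contains 9 carbons (nonane).
Number the chain so that the substituent locant set {1,5} is lower than {5,9} at the first point of difference.
With this numbering: a chloro group at C-1; a methyl group at C-5.
Substituent prefixes are cited in alphabetical order (multiplying prefixes like di-/tri- are ignored for ordering).
Putting it together: 1-chloro-5-methylnonane.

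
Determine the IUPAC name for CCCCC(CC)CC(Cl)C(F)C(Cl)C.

The longest continuous carbon chain has 10 atoms, so the parent hydride is decane.
Number the chain so that the substituent locant set {2,3,4,6} is lower than {5,7,8,9} at the first point of difference.
That gives chloro groups at C-2 and C-4; an ethyl group at C-6; a fluoro group at C-3.
The substituents are ordered alphabetically, ignoring any di-/tri- multipliers.
The name is 2,4-dichloro-6-ethyl-3-fluorodecane.

2,4-dichloro-6-ethyl-3-fluorodecane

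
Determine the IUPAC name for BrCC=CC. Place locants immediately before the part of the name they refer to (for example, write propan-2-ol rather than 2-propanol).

1-bromobut-2-ene

Counting along the main chain through the multiple bond gives 4 carbons: the parent is butane.
A C=C double bond in the chain gives the infix -ene-.
Choose the numbering such that the substituent locant set {1} is lower than {4} at the first point of difference.
This places the double bond between C-2 and C-3; a bromo group at C-1.
Putting it together: 1-bromobut-2-ene.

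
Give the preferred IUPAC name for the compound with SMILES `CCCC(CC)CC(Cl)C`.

2-chloro-4-ethylheptane

The longest continuous carbon chain has 7 atoms, so the parent hydride is heptane.
Number the chain so that the substituent locant set {2,4} is lower than {4,6} at the first point of difference.
With this numbering: a chloro group at C-2; an ethyl group at C-4.
Substituent prefixes are cited in alphabetical order (multiplying prefixes like di-/tri- are ignored for ordering).
Putting it together: 2-chloro-4-ethylheptane.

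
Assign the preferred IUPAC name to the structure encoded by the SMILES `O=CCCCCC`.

hexanal

The longest chain bearing the –CHO group is 6 carbons long (hexane).
The principal characteristic group is an aldehyde (terminal –CHO), named with the suffix -al.
Number the chain so that the aldehyde carbon is C-1 by definition.
Assembling the pieces gives hexanal.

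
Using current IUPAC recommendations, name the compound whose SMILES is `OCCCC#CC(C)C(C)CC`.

The longest carbon chain that includes the –OH group and the multiple bond has 9 carbons, so the parent hydride is nonane.
The principal characteristic group is an alcohol (–OH), named with the suffix -ol.
There is one C≡C triple bond, indicated by the ending -yne.
Choose the numbering such that numbering from this end puts the hydroxyl group at C-1 rather than C-9.
With this numbering: the hydroxyl at C-1; the triple bond between C-4 and C-5; methyl groups at C-6 and C-7.
Assembling the pieces gives 6,7-dimethylnon-4-yn-1-ol.

6,7-dimethylnon-4-yn-1-ol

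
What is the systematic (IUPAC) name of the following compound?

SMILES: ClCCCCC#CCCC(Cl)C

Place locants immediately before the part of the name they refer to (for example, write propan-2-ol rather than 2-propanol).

1,9-dichlorodec-5-yne

The longest chain bearing the multiple bond is 10 carbons long (decane).
There is one C≡C triple bond, indicated by the ending -yne.
The numbering direction is chosen so that the substituent locant set {1,9} is lower than {2,10} at the first point of difference.
That gives the triple bond between C-5 and C-6; chloro groups at C-1 and C-9.
Putting it together: 1,9-dichlorodec-5-yne.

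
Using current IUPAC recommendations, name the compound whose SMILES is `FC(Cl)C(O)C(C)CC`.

1-chloro-1-fluoro-3-methylpentan-2-ol

The longest chain bearing the –OH group is 5 carbons long (pentane).
The principal characteristic group is an alcohol (–OH), named with the suffix -ol.
Number the chain so that numbering from this end puts the hydroxyl group at C-2 rather than C-4.
This places the hydroxyl at C-2; a chloro group at C-1; a fluoro group at C-1; a methyl group at C-3.
Substituent prefixes are cited in alphabetical order (multiplying prefixes like di-/tri- are ignored for ordering).
The name is 1-chloro-1-fluoro-3-methylpentan-2-ol.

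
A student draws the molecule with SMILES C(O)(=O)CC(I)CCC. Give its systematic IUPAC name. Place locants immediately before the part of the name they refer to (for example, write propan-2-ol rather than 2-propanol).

3-iodohexanoic acid

Counting along the main chain through the –COOH group gives 6 carbons: the parent is hexane.
The principal characteristic group is a carboxylic acid (terminal –COOH), named with the suffix -oic acid.
Number the chain so that the carboxylic acid carbon is C-1 by definition.
With this numbering: an iodo group at C-3.
Putting it together: 3-iodohexanoic acid.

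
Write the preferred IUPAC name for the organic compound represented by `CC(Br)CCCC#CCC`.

The longest carbon chain that includes the multiple bond has 9 carbons, so the parent hydride is nonane.
The chain contains a C≡C triple bond, so the unsaturation ending is -yne.
Number the chain so that numbering from this end puts the triple bond at C-3 rather than C-6.
That gives the triple bond between C-3 and C-4; a bromo group at C-8.
The name is 8-bromonon-3-yne.

8-bromonon-3-yne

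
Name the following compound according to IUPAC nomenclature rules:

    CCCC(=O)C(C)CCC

The longest chain bearing the carbonyl is 8 carbons long (octane).
The highest-priority functional group is a ketone (C=O on an internal carbon), so the name ends in -one.
Number the chain so that numbering from this end puts the carbonyl group at C-4 rather than C-5.
With this numbering: the carbonyl at C-4; a methyl group at C-5.
Putting it together: 5-methyloctan-4-one.

5-methyloctan-4-one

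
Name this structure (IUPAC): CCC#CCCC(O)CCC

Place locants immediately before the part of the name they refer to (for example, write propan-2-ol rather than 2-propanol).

The longest chain bearing the –OH group and the multiple bond is 10 carbons long (decane).
The principal characteristic group is an alcohol (–OH), named with the suffix -ol.
The chain contains a C≡C triple bond, so the unsaturation ending is -yne.
The numbering direction is chosen so that numbering from this end puts the hydroxyl group at C-4 rather than C-7.
This places the hydroxyl at C-4; the triple bond between C-7 and C-8.
Assembling the pieces gives dec-7-yn-4-ol.

dec-7-yn-4-ol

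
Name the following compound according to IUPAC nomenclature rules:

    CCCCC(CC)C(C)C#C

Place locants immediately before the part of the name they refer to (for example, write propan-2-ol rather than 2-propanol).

The longest chain bearing the multiple bond is 8 carbons long (octane).
A C≡C triple bond in the chain gives the infix -yne-.
Number the chain so that numbering from this end puts the triple bond at C-1 rather than C-7.
That gives the triple bond between C-1 and C-2; an ethyl group at C-4; a methyl group at C-3.
Substituent prefixes are cited in alphabetical order (multiplying prefixes like di-/tri- are ignored for ordering).
Assembling the pieces gives 4-ethyl-3-methyloct-1-yne.

4-ethyl-3-methyloct-1-yne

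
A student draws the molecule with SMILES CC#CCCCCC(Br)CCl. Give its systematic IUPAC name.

The longest carbon chain that includes the multiple bond has 9 carbons, so the parent hydride is nonane.
The chain contains a C≡C triple bond, so the unsaturation ending is -yne.
The numbering direction is chosen so that numbering from this end puts the triple bond at C-2 rather than C-7.
This places the triple bond between C-2 and C-3; a bromo group at C-8; a chloro group at C-9.
Substituent prefixes are cited in alphabetical order (multiplying prefixes like di-/tri- are ignored for ordering).
The name is 8-bromo-9-chloronon-2-yne.

8-bromo-9-chloronon-2-yne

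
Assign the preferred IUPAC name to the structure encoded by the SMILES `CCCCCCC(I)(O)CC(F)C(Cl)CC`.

The longest carbon chain that includes the –OH group has 12 carbons, so the parent hydride is dodecane.
The highest-priority functional group is an alcohol (–OH), so the name ends in -ol.
Number the chain so that numbering from this end puts the hydroxyl group at C-6 rather than C-7.
That gives the hydroxyl at C-6; a chloro group at C-3; a fluoro group at C-4; an iodo group at C-6.
Substituent prefixes are cited in alphabetical order (multiplying prefixes like di-/tri- are ignored for ordering).
Putting it together: 3-chloro-4-fluoro-6-iodododecan-6-ol.

3-chloro-4-fluoro-6-iodododecan-6-ol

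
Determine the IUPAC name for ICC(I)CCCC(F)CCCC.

6-fluoro-1,2-diiododecane

The longest continuous carbon chain has 10 atoms, so the parent hydride is decane.
The numbering direction is chosen so that the substituent locant set {1,2,6} is lower than {5,9,10} at the first point of difference.
That gives a fluoro group at C-6; iodo groups at C-1 and C-2.
Substituent prefixes are cited in alphabetical order (multiplying prefixes like di-/tri- are ignored for ordering).
Putting it together: 6-fluoro-1,2-diiododecane.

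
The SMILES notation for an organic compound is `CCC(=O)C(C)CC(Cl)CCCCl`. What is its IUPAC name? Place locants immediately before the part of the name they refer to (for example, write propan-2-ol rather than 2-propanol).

The longest chain bearing the carbonyl is 9 carbons long (nonane).
The highest-priority functional group is a ketone (C=O on an internal carbon), so the name ends in -one.
Number the chain so that numbering from this end puts the carbonyl group at C-3 rather than C-7.
That gives the carbonyl at C-3; chloro groups at C-6 and C-9; a methyl group at C-4.
The substituents are ordered alphabetically, ignoring any di-/tri- multipliers.
Putting it together: 6,9-dichloro-4-methylnonan-3-one.

6,9-dichloro-4-methylnonan-3-one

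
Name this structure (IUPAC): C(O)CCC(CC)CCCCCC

4-ethyldecan-1-ol

The longest chain bearing the –OH group is 10 carbons long (decane).
The principal characteristic group is an alcohol (–OH), named with the suffix -ol.
The numbering direction is chosen so that numbering from this end puts the hydroxyl group at C-1 rather than C-10.
This places the hydroxyl at C-1; an ethyl group at C-4.
The name is 4-ethyldecan-1-ol.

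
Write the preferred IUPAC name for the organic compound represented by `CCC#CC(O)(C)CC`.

Counting along the main chain through the –OH group and the multiple bond gives 7 carbons: the parent is heptane.
The highest-priority functional group is an alcohol (–OH), so the name ends in -ol.
The chain contains a C≡C triple bond, so the unsaturation ending is -yne.
Number the chain so that numbering from this end puts the hydroxyl group at C-3 rather than C-5.
This places the hydroxyl at C-3; the triple bond between C-4 and C-5; a methyl group at C-3.
Assembling the pieces gives 3-methylhept-4-yn-3-ol.

3-methylhept-4-yn-3-ol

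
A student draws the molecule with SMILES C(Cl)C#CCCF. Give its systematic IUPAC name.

1-chloro-5-fluoropent-2-yne

The longest carbon chain that includes the multiple bond has 5 carbons, so the parent hydride is pentane.
The chain contains a C≡C triple bond, so the unsaturation ending is -yne.
The numbering direction is chosen so that numbering from this end puts the triple bond at C-2 rather than C-3.
With this numbering: the triple bond between C-2 and C-3; a chloro group at C-1; a fluoro group at C-5.
Prefixes are listed alphabetically: chloro, fluoro.
Assembling the pieces gives 1-chloro-5-fluoropent-2-yne.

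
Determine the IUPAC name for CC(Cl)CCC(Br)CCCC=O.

Counting along the main chain through the –CHO group gives 9 carbons: the parent is nonane.
The highest-priority functional group is an aldehyde (terminal –CHO), so the name ends in -al.
Choose the numbering such that the aldehyde carbon is C-1 by definition.
With this numbering: a bromo group at C-5; a chloro group at C-8.
Prefixes are listed alphabetically: bromo, chloro.
Assembling the pieces gives 5-bromo-8-chlorononanal.

5-bromo-8-chlorononanal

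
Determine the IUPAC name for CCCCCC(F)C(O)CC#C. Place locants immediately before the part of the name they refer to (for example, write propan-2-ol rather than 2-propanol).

5-fluorodec-1-yn-4-ol

The longest carbon chain that includes the –OH group and the multiple bond has 10 carbons, so the parent hydride is decane.
The highest-priority functional group is an alcohol (–OH), so the name ends in -ol.
There is one C≡C triple bond, indicated by the ending -yne.
Number the chain so that numbering from this end puts the hydroxyl group at C-4 rather than C-7.
That gives the hydroxyl at C-4; the triple bond between C-1 and C-2; a fluoro group at C-5.
Assembling the pieces gives 5-fluorodec-1-yn-4-ol.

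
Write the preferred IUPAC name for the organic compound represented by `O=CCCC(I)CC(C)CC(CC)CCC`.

The longest carbon chain that includes the –CHO group has 11 carbons, so the parent hydride is undecane.
The principal characteristic group is an aldehyde (terminal –CHO), named with the suffix -al.
The numbering direction is chosen so that the aldehyde carbon is C-1 by definition.
This places an ethyl group at C-8; an iodo group at C-4; a methyl group at C-6.
The substituents are ordered alphabetically, ignoring any di-/tri- multipliers.
Putting it together: 8-ethyl-4-iodo-6-methylundecanal.

8-ethyl-4-iodo-6-methylundecanal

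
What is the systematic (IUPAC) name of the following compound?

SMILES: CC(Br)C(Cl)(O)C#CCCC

The longest carbon chain that includes the –OH group and the multiple bond has 8 carbons, so the parent hydride is octane.
An alcohol (–OH) is the principal characteristic group, giving the suffix -ol.
There is one C≡C triple bond, indicated by the ending -yne.
Number the chain so that numbering from this end puts the hydroxyl group at C-3 rather than C-6.
With this numbering: the hydroxyl at C-3; the triple bond between C-4 and C-5; a bromo group at C-2; a chloro group at C-3.
Substituent prefixes are cited in alphabetical order (multiplying prefixes like di-/tri- are ignored for ordering).
Putting it together: 2-bromo-3-chlorooct-4-yn-3-ol.

2-bromo-3-chlorooct-4-yn-3-ol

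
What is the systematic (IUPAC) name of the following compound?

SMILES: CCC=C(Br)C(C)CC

4-bromo-5-methylhept-3-ene

The longest chain bearing the multiple bond is 7 carbons long (heptane).
There is one C=C double bond, indicated by the ending -ene.
Choose the numbering such that numbering from this end puts the double bond at C-3 rather than C-4.
That gives the double bond between C-3 and C-4; a bromo group at C-4; a methyl group at C-5.
The substituents are ordered alphabetically, ignoring any di-/tri- multipliers.
Putting it together: 4-bromo-5-methylhept-3-ene.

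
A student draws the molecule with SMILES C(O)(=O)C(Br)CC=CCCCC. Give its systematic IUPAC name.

2-bromonon-4-enoic acid

Counting along the main chain through the –COOH group and the multiple bond gives 9 carbons: the parent is nonane.
A carboxylic acid (terminal –COOH) is the principal characteristic group, giving the suffix -oic acid.
A C=C double bond in the chain gives the infix -ene-.
The numbering direction is chosen so that the carboxylic acid carbon is C-1 by definition.
That gives the double bond between C-4 and C-5; a bromo group at C-2.
The name is 2-bromonon-4-enoic acid.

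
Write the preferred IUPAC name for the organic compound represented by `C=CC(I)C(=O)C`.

Counting along the main chain through the carbonyl and the multiple bond gives 5 carbons: the parent is pentane.
The highest-priority functional group is a ketone (C=O on an internal carbon), so the name ends in -one.
There is one C=C double bond, indicated by the ending -ene.
Number the chain so that numbering from this end puts the carbonyl group at C-2 rather than C-4.
That gives the carbonyl at C-2; the double bond between C-4 and C-5; an iodo group at C-3.
Putting it together: 3-iodopent-4-en-2-one.

3-iodopent-4-en-2-one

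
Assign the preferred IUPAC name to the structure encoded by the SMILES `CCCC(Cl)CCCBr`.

The longest carbon chain is 7 atoms: the parent is heptane.
Choose the numbering such that the substituent locant set {1,4} is lower than {4,7} at the first point of difference.
This places a bromo group at C-1; a chloro group at C-4.
Substituent prefixes are cited in alphabetical order (multiplying prefixes like di-/tri- are ignored for ordering).
Putting it together: 1-bromo-4-chloroheptane.

1-bromo-4-chloroheptane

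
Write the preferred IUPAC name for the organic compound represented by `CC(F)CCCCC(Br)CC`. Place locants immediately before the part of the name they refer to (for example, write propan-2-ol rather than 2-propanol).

7-bromo-2-fluorononane

The longest carbon chain is 9 atoms: the parent is nonane.
The numbering direction is chosen so that the substituent locant set {2,7} is lower than {3,8} at the first point of difference.
With this numbering: a bromo group at C-7; a fluoro group at C-2.
Prefixes are listed alphabetically: bromo, fluoro.
The name is 7-bromo-2-fluorononane.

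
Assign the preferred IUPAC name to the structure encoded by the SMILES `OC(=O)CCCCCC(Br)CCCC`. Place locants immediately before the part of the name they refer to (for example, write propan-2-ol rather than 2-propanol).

The longest carbon chain that includes the –COOH group has 11 carbons, so the parent hydride is undecane.
A carboxylic acid (terminal –COOH) is the principal characteristic group, giving the suffix -oic acid.
The numbering direction is chosen so that the carboxylic acid carbon is C-1 by definition.
That gives a bromo group at C-7.
The name is 7-bromoundecanoic acid.

7-bromoundecanoic acid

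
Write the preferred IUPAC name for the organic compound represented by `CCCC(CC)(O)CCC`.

The longest chain bearing the –OH group is 7 carbons long (heptane).
The highest-priority functional group is an alcohol (–OH), so the name ends in -ol.
The molecule is symmetric, so either numbering direction gives the same locants.
With this numbering: the hydroxyl at C-4; an ethyl group at C-4.
Assembling the pieces gives 4-ethylheptan-4-ol.

4-ethylheptan-4-ol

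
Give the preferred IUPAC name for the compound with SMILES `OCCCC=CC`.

hex-4-en-1-ol

The longest carbon chain that includes the –OH group and the multiple bond has 6 carbons, so the parent hydride is hexane.
The principal characteristic group is an alcohol (–OH), named with the suffix -ol.
The chain contains a C=C double bond, so the unsaturation ending is -ene.
Choose the numbering such that numbering from this end puts the hydroxyl group at C-1 rather than C-6.
That gives the hydroxyl at C-1; the double bond between C-4 and C-5.
Putting it together: hex-4-en-1-ol.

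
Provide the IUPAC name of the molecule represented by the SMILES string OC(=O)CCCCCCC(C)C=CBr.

10-bromo-8-methyldec-9-enoic acid

The longest chain bearing the –COOH group and the multiple bond is 10 carbons long (decane).
The principal characteristic group is a carboxylic acid (terminal –COOH), named with the suffix -oic acid.
There is one C=C double bond, indicated by the ending -ene.
Number the chain so that the carboxylic acid carbon is C-1 by definition.
With this numbering: the double bond between C-9 and C-10; a bromo group at C-10; a methyl group at C-8.
Prefixes are listed alphabetically: bromo, methyl.
Putting it together: 10-bromo-8-methyldec-9-enoic acid.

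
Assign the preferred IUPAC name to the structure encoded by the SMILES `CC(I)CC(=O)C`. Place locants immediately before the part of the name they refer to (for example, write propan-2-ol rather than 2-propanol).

4-iodopentan-2-one

The longest carbon chain that includes the carbonyl has 5 carbons, so the parent hydride is pentane.
The highest-priority functional group is a ketone (C=O on an internal carbon), so the name ends in -one.
The numbering direction is chosen so that numbering from this end puts the carbonyl group at C-2 rather than C-4.
This places the carbonyl at C-2; an iodo group at C-4.
Putting it together: 4-iodopentan-2-one.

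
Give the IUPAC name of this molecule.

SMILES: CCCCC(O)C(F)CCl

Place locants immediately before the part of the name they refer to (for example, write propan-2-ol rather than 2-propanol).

The longest carbon chain that includes the –OH group has 7 carbons, so the parent hydride is heptane.
An alcohol (–OH) is the principal characteristic group, giving the suffix -ol.
Number the chain so that numbering from this end puts the hydroxyl group at C-3 rather than C-5.
With this numbering: the hydroxyl at C-3; a chloro group at C-1; a fluoro group at C-2.
The substituents are ordered alphabetically, ignoring any di-/tri- multipliers.
The name is 1-chloro-2-fluoroheptan-3-ol.

1-chloro-2-fluoroheptan-3-ol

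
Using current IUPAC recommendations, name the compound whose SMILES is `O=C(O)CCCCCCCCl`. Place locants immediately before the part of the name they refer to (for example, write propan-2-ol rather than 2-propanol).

8-chlorooctanoic acid

Counting along the main chain through the –COOH group gives 8 carbons: the parent is octane.
The principal characteristic group is a carboxylic acid (terminal –COOH), named with the suffix -oic acid.
Choose the numbering such that the carboxylic acid carbon is C-1 by definition.
With this numbering: a chloro group at C-8.
Assembling the pieces gives 8-chlorooctanoic acid.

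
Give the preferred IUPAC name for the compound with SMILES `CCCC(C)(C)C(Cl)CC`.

3-chloro-4,4-dimethylheptane

The longest continuous carbon chain has 7 atoms, so the parent hydride is heptane.
Number the chain so that the substituent locant set {3,4,4} is lower than {4,4,5} at the first point of difference.
This places a chloro group at C-3; two methyl groups at C-4.
The substituents are ordered alphabetically, ignoring any di-/tri- multipliers.
The name is 3-chloro-4,4-dimethylheptane.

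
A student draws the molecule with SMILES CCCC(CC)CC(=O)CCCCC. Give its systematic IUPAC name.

The longest chain bearing the carbonyl is 11 carbons long (undecane).
The highest-priority functional group is a ketone (C=O on an internal carbon), so the name ends in -one.
Number the chain so that the substituent locant set {4} is lower than {8} at the first point of difference.
This places the carbonyl at C-6; an ethyl group at C-4.
Assembling the pieces gives 4-ethylundecan-6-one.

4-ethylundecan-6-one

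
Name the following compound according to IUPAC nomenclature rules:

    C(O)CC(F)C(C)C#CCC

Counting along the main chain through the –OH group and the multiple bond gives 8 carbons: the parent is octane.
The highest-priority functional group is an alcohol (–OH), so the name ends in -ol.
The chain contains a C≡C triple bond, so the unsaturation ending is -yne.
The numbering direction is chosen so that numbering from this end puts the hydroxyl group at C-1 rather than C-8.
With this numbering: the hydroxyl at C-1; the triple bond between C-5 and C-6; a fluoro group at C-3; a methyl group at C-4.
Prefixes are listed alphabetically: fluoro, methyl.
Assembling the pieces gives 3-fluoro-4-methyloct-5-yn-1-ol.

3-fluoro-4-methyloct-5-yn-1-ol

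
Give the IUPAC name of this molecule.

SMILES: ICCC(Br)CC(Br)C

The parent chain contains 6 carbons (hexane).
Number the chain so that the substituent locant set {1,3,5} is lower than {2,4,6} at the first point of difference.
With this numbering: bromo groups at C-3 and C-5; an iodo group at C-1.
Substituent prefixes are cited in alphabetical order (multiplying prefixes like di-/tri- are ignored for ordering).
The name is 3,5-dibromo-1-iodohexane.

3,5-dibromo-1-iodohexane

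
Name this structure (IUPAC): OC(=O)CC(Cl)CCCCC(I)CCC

3-chloro-8-iodoundecanoic acid

The longest carbon chain that includes the –COOH group has 11 carbons, so the parent hydride is undecane.
A carboxylic acid (terminal –COOH) is the principal characteristic group, giving the suffix -oic acid.
Choose the numbering such that the carboxylic acid carbon is C-1 by definition.
With this numbering: a chloro group at C-3; an iodo group at C-8.
Prefixes are listed alphabetically: chloro, iodo.
Assembling the pieces gives 3-chloro-8-iodoundecanoic acid.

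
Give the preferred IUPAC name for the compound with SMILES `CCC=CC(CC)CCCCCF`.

The longest chain bearing the multiple bond is 10 carbons long (decane).
A C=C double bond in the chain gives the infix -ene-.
Number the chain so that numbering from this end puts the double bond at C-3 rather than C-7.
This places the double bond between C-3 and C-4; an ethyl group at C-5; a fluoro group at C-10.
Substituent prefixes are cited in alphabetical order (multiplying prefixes like di-/tri- are ignored for ordering).
The name is 5-ethyl-10-fluorodec-3-ene.

5-ethyl-10-fluorodec-3-ene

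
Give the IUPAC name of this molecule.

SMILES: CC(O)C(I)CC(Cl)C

5-chloro-3-iodohexan-2-ol

Counting along the main chain through the –OH group gives 6 carbons: the parent is hexane.
The highest-priority functional group is an alcohol (–OH), so the name ends in -ol.
Number the chain so that numbering from this end puts the hydroxyl group at C-2 rather than C-5.
This places the hydroxyl at C-2; a chloro group at C-5; an iodo group at C-3.
The substituents are ordered alphabetically, ignoring any di-/tri- multipliers.
Putting it together: 5-chloro-3-iodohexan-2-ol.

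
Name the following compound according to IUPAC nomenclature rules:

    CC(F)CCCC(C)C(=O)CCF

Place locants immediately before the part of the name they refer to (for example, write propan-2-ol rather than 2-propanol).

1,8-difluoro-4-methylnonan-3-one

Counting along the main chain through the carbonyl gives 9 carbons: the parent is nonane.
The principal characteristic group is a ketone (C=O on an internal carbon), named with the suffix -one.
Choose the numbering such that numbering from this end puts the carbonyl group at C-3 rather than C-7.
That gives the carbonyl at C-3; fluoro groups at C-1 and C-8; a methyl group at C-4.
Prefixes are listed alphabetically: fluoro, methyl.
The name is 1,8-difluoro-4-methylnonan-3-one.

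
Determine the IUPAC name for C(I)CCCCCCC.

The parent chain contains 8 carbons (octane).
Number the chain so that the substituent locant set {1} is lower than {8} at the first point of difference.
This places an iodo group at C-1.
The name is 1-iodooctane.

1-iodooctane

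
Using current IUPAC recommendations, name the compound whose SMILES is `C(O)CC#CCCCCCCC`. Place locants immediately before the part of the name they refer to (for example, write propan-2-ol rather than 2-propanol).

Counting along the main chain through the –OH group and the multiple bond gives 11 carbons: the parent is undecane.
An alcohol (–OH) is the principal characteristic group, giving the suffix -ol.
A C≡C triple bond in the chain gives the infix -yne-.
The numbering direction is chosen so that numbering from this end puts the hydroxyl group at C-1 rather than C-11.
This places the hydroxyl at C-1; the triple bond between C-3 and C-4.
Assembling the pieces gives undec-3-yn-1-ol.

undec-3-yn-1-ol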